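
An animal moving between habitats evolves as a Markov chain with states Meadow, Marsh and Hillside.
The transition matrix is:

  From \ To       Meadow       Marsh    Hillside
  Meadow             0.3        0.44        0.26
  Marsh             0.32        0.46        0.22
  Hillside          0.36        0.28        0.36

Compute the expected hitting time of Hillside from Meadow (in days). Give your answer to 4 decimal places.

4.1315

Let t(s) be the expected number of days to first reach Hillside from state s, with t(Hillside) = 0. Conditioning on the first day:
t(Meadow) = 1 + 0.3·t(Meadow) + 0.44·t(Marsh)
t(Marsh) = 1 + 0.32·t(Meadow) + 0.46·t(Marsh)
Solving: t(Meadow) = 4.1315, t(Marsh) = 4.3002.
Expected days from Meadow to Hillside: 4.1315.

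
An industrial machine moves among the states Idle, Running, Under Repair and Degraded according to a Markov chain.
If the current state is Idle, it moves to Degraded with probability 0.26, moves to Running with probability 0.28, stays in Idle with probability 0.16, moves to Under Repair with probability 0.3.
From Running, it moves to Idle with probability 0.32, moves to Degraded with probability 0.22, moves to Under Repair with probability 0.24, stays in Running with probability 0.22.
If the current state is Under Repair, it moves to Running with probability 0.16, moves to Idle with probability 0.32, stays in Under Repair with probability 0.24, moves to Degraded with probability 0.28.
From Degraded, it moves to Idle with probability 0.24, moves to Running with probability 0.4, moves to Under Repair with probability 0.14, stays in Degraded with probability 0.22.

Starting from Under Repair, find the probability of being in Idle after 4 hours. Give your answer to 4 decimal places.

0.2588

Propagate the distribution vector 4 hours from Under Repair.
After 0 hours: (0.0000, 0.0000, 1.0000, 0.0000)
After 1 hour: (0.3200, 0.1600, 0.2400, 0.2800)
After 2 hours: (0.2464, 0.2752, 0.2312, 0.2472)
After 3 hours: (0.2608, 0.2654, 0.2301, 0.2437)
After 4 hours: (0.2588, 0.2657, 0.2313, 0.2442)
P(in Idle after 4 hours) = 0.2588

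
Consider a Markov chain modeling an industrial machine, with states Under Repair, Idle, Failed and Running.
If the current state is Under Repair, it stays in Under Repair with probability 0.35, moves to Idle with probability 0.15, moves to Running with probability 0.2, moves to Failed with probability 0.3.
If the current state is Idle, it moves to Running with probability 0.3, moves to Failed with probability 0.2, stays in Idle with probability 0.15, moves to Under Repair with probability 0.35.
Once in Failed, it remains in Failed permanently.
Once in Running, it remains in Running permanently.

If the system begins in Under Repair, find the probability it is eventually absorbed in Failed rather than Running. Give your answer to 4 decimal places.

Let h(s) be the probability of absorption at Failed starting from transient state s. Then h(Failed) = 1 and h(Running) = 0. By first-step analysis:
h(Under Repair) = 0.35·h(Under Repair) + 0.15·h(Idle) + 0.3·1 + 0.2·0
h(Idle) = 0.35·h(Under Repair) + 0.15·h(Idle) + 0.2·1 + 0.3·0
Solving: h(Under Repair) = 0.5700, h(Idle) = 0.4700.
Starting from Under Repair, the probability is 0.5700.

0.5700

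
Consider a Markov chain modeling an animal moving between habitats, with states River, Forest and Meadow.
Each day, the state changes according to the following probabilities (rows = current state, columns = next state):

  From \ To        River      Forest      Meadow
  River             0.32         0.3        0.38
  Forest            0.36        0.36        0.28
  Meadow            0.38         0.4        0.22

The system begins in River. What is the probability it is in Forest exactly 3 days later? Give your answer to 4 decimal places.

0.3503

Propagate the distribution vector 3 days from River.
After 0 days: (1.0000, 0.0000, 0.0000)
After 1 day: (0.3200, 0.3000, 0.3800)
After 2 days: (0.3548, 0.3560, 0.2892)
After 3 days: (0.3516, 0.3503, 0.2981)
P(in Forest after 3 days) = 0.3503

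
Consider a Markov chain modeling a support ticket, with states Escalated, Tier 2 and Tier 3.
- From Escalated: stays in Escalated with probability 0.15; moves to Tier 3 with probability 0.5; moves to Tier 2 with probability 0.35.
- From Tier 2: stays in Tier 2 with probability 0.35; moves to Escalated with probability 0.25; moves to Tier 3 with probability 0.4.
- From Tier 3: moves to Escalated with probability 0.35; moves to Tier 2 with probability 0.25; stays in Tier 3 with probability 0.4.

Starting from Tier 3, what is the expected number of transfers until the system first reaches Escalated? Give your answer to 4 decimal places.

Let t(s) be the expected number of transfers to first reach Escalated from state s, with t(Escalated) = 0. Conditioning on the first transfer:
t(Tier 2) = 1 + 0.35·t(Tier 2) + 0.4·t(Tier 3)
t(Tier 3) = 1 + 0.25·t(Tier 2) + 0.4·t(Tier 3)
Solving: t(Tier 2) = 3.4483, t(Tier 3) = 3.1034.
Expected transfers from Tier 3 to Escalated: 3.1034.

3.1034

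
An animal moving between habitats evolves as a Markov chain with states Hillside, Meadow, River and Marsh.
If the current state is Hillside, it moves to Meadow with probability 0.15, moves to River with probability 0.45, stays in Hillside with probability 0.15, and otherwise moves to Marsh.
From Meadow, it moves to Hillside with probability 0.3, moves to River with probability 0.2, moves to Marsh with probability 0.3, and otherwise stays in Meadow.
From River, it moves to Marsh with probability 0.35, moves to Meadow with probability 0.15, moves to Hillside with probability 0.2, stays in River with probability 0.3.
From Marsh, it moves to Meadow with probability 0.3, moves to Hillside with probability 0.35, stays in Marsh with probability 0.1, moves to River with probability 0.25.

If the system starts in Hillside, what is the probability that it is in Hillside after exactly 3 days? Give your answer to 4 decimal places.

Propagate the distribution vector 3 days from Hillside.
After 0 days: (1.0000, 0.0000, 0.0000, 0.0000)
After 1 day: (0.1500, 0.1500, 0.4500, 0.2500)
After 2 days: (0.2450, 0.1950, 0.2950, 0.2650)
After 3 days: (0.2470, 0.1995, 0.3040, 0.2495)
P(in Hillside after 3 days) = 0.2470

0.2470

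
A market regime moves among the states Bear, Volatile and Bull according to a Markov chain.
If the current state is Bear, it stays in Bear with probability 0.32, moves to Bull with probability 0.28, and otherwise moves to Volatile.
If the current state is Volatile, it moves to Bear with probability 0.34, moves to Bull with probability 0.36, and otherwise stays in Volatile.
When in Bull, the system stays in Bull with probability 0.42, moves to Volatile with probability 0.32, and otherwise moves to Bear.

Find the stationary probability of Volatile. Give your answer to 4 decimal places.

Let the stationary distribution be π with π = πP and π_1 + π_2 + π_3 = 1.
π_1 = 0.32·π_1 + 0.34·π_2 + 0.26·π_3
π_2 = 0.4·π_1 + 0.3·π_2 + 0.32·π_3
Solving with the normalization constraint gives π = (0.3053, 0.3377, 0.3570).
So the stationary probability of Volatile is 0.3377.

0.3377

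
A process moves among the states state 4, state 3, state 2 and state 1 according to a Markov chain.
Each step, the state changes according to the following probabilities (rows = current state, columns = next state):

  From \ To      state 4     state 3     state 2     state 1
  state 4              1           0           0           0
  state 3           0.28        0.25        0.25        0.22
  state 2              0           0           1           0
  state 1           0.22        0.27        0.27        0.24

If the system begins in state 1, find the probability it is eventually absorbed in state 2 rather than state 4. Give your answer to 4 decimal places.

0.5288

Let h(s) be the probability of absorption at state 2 starting from transient state s. Then h(state 2) = 1 and h(state 4) = 0. By first-step analysis:
h(state 3) = 0.28·0 + 0.25·h(state 3) + 0.25·1 + 0.22·h(state 1)
h(state 1) = 0.22·0 + 0.27·h(state 3) + 0.27·1 + 0.24·h(state 1)
Solving: h(state 3) = 0.4884, h(state 1) = 0.5288.
Starting from state 1, the probability is 0.5288.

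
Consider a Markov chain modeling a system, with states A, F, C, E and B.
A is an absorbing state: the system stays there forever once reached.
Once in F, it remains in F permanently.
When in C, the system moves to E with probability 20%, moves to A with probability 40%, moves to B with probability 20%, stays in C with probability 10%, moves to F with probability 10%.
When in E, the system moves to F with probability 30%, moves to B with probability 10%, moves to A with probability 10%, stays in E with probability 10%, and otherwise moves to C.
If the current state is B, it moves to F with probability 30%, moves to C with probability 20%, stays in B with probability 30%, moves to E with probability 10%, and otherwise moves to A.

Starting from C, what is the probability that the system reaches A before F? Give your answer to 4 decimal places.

0.6256

Let h(s) be the probability of absorption at A starting from transient state s. Then h(A) = 1 and h(F) = 0. By first-step analysis:
h(C) = 0.4·1 + 0.1·0 + 0.1·h(C) + 0.2·h(E) + 0.2·h(B)
h(E) = 0.1·1 + 0.3·0 + 0.4·h(C) + 0.1·h(E) + 0.1·h(B)
h(B) = 0.1·1 + 0.3·0 + 0.2·h(C) + 0.1·h(E) + 0.3·h(B)
Solving: h(C) = 0.6256, h(E) = 0.4317, h(B) = 0.3833.
Starting from C, the probability is 0.6256.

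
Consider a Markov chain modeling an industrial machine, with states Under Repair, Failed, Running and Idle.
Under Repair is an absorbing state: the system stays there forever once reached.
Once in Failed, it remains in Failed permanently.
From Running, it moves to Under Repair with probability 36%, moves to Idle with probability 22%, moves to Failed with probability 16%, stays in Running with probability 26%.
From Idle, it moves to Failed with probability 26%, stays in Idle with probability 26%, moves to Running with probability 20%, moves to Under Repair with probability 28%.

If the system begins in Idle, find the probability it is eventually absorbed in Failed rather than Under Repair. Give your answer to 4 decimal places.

Let h(s) be the probability of absorption at Failed starting from transient state s. Then h(Failed) = 1 and h(Under Repair) = 0. By first-step analysis:
h(Running) = 0.36·0 + 0.16·1 + 0.26·h(Running) + 0.22·h(Idle)
h(Idle) = 0.28·0 + 0.26·1 + 0.2·h(Running) + 0.26·h(Idle)
Solving: h(Running) = 0.3487, h(Idle) = 0.4456.
Starting from Idle, the probability is 0.4456.

0.4456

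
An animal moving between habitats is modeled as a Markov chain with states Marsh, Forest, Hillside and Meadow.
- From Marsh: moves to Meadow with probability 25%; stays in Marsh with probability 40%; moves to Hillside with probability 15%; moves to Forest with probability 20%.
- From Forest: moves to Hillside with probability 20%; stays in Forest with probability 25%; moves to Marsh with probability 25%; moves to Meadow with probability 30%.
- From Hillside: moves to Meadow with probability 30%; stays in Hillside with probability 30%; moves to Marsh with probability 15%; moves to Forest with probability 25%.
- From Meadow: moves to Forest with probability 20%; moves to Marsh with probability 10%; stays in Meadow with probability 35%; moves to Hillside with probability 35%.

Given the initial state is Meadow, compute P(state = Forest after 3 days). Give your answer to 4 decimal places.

Propagate the distribution vector 3 days from Meadow.
After 0 days: (0.0000, 0.0000, 0.0000, 1.0000)
After 1 day: (0.1000, 0.2000, 0.3500, 0.3500)
After 2 days: (0.1775, 0.2275, 0.2825, 0.3125)
After 3 days: (0.2015, 0.2255, 0.2663, 0.3068)
P(in Forest after 3 days) = 0.2255

0.2255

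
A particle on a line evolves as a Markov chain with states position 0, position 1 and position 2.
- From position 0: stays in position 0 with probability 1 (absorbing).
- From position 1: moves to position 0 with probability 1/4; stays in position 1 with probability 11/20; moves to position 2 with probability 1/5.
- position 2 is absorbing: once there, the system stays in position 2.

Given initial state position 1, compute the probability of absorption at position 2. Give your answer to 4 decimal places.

Let h(s) be the probability of absorption at position 2 starting from transient state s. Then h(position 2) = 1 and h(position 0) = 0. By first-step analysis:
h(position 1) = 0.25·0 + 0.55·h(position 1) + 0.2·1
Solving: h(position 1) = 0.4444.
Starting from position 1, the probability is 0.4444.

0.4444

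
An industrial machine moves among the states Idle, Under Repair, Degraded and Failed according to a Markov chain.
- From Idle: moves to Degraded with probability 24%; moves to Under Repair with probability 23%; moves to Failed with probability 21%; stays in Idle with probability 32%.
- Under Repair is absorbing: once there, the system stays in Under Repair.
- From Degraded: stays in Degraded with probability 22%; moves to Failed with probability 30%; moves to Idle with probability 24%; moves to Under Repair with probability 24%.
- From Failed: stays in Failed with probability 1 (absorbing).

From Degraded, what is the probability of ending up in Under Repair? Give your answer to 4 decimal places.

0.4619

Let h(s) be the probability of absorption at Under Repair starting from transient state s. Then h(Under Repair) = 1 and h(Failed) = 0. By first-step analysis:
h(Idle) = 0.32·h(Idle) + 0.23·1 + 0.24·h(Degraded) + 0.21·0
h(Degraded) = 0.24·h(Idle) + 0.24·1 + 0.22·h(Degraded) + 0.3·0
Solving: h(Idle) = 0.5013, h(Degraded) = 0.4619.
Starting from Degraded, the probability is 0.4619.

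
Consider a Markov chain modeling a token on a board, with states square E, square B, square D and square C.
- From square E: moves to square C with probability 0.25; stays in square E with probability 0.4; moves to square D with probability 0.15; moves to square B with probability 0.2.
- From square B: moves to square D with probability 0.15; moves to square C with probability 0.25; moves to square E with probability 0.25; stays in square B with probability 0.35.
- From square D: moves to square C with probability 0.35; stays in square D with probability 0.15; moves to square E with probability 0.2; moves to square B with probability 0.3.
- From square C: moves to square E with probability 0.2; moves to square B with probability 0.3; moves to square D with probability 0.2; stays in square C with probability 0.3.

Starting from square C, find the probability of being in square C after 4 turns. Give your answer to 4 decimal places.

0.2805

Propagate the distribution vector 4 turns from square C.
After 0 turns: (0.0000, 0.0000, 0.0000, 1.0000)
After 1 turn: (0.2000, 0.3000, 0.2000, 0.3000)
After 2 turns: (0.2550, 0.2950, 0.1650, 0.2850)
After 3 turns: (0.2658, 0.2893, 0.1643, 0.2808)
After 4 turns: (0.2676, 0.2879, 0.1640, 0.2805)
P(in square C after 4 turns) = 0.2805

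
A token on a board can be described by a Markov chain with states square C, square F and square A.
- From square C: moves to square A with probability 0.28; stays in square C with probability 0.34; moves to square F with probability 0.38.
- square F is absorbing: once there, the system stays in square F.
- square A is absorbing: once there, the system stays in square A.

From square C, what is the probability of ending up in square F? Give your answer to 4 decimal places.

Let h(s) be the probability of absorption at square F starting from transient state s. Then h(square F) = 1 and h(square A) = 0. By first-step analysis:
h(square C) = 0.34·h(square C) + 0.38·1 + 0.28·0
Solving: h(square C) = 0.5758.
Starting from square C, the probability is 0.5758.

0.5758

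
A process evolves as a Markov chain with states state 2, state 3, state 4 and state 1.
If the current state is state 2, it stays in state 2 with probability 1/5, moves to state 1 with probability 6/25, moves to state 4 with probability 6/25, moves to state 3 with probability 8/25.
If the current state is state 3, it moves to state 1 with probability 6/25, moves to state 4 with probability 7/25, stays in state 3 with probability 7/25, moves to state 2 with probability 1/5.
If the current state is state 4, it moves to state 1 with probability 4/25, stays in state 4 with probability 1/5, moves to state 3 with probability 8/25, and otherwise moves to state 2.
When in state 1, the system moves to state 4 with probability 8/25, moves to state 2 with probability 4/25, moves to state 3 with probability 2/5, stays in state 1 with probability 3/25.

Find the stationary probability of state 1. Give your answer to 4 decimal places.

0.1958

Let the stationary distribution be π with π = πP and π_1 + π_2 + π_3 + π_4 = 1.
π_1 = 0.2·π_1 + 0.2·π_2 + 0.32·π_3 + 0.16·π_4
π_2 = 0.32·π_1 + 0.28·π_2 + 0.32·π_3 + 0.4·π_4
π_3 = 0.24·π_1 + 0.28·π_2 + 0.2·π_3 + 0.32·π_4
Solving with the normalization constraint gives π = (0.2232, 0.3228, 0.2582, 0.1958).
So the stationary probability of state 1 is 0.1958.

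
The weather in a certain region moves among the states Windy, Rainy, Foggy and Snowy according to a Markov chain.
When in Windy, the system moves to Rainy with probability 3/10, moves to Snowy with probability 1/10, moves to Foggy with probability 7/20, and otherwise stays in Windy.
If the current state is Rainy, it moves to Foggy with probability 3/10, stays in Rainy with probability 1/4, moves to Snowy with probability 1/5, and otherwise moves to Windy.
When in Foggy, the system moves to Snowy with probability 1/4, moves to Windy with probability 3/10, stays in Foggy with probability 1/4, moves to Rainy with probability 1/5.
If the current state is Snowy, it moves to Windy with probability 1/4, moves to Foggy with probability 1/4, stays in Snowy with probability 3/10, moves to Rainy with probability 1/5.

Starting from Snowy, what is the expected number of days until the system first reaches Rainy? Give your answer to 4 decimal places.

Let t(s) be the expected number of days to first reach Rainy from state s, with t(Rainy) = 0. Conditioning on the first day:
t(Windy) = 1 + 0.25·t(Windy) + 0.35·t(Foggy) + 0.1·t(Snowy)
t(Foggy) = 1 + 0.3·t(Windy) + 0.25·t(Foggy) + 0.25·t(Snowy)
t(Snowy) = 1 + 0.25·t(Windy) + 0.25·t(Foggy) + 0.3·t(Snowy)
Solving: t(Windy) = 3.9734, t(Foggy) = 4.3951, t(Snowy) = 4.4173.
Expected days from Snowy to Rainy: 4.4173.

4.4173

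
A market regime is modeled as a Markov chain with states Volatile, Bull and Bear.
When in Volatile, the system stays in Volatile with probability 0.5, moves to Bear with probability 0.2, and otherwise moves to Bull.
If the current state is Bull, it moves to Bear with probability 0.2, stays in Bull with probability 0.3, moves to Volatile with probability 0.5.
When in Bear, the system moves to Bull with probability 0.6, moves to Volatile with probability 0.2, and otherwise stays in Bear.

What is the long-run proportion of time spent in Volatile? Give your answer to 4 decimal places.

0.4400

Let the stationary distribution be π with π = πP and π_1 + π_2 + π_3 = 1.
π_1 = 0.5·π_1 + 0.5·π_2 + 0.2·π_3
π_2 = 0.3·π_1 + 0.3·π_2 + 0.6·π_3
Solving with the normalization constraint gives π = (0.4400, 0.3600, 0.2000).
So the stationary probability of Volatile is 0.4400.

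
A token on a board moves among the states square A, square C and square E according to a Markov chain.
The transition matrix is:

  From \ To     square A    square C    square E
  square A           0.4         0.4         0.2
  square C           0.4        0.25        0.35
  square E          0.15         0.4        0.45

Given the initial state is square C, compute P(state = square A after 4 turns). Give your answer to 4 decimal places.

0.3161

Propagate the distribution vector 4 turns from square C.
After 0 turns: (0.0000, 1.0000, 0.0000)
After 1 turn: (0.4000, 0.2500, 0.3500)
After 2 turns: (0.3125, 0.3625, 0.3250)
After 3 turns: (0.3188, 0.3456, 0.3356)
After 4 turns: (0.3161, 0.3482, 0.3358)
P(in square A after 4 turns) = 0.3161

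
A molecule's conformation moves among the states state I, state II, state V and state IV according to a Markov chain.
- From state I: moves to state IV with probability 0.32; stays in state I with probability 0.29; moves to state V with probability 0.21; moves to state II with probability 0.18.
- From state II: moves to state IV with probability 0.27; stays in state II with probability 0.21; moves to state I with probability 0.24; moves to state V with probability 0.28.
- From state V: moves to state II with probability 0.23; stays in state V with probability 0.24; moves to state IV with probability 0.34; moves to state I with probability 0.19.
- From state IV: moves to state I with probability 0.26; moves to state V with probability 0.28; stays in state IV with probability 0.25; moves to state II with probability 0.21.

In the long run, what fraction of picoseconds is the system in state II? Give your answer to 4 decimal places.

Let the stationary distribution be π with π = πP and π_1 + π_2 + π_3 + π_4 = 1.
π_1 = 0.29·π_1 + 0.24·π_2 + 0.19·π_3 + 0.26·π_4
π_2 = 0.18·π_1 + 0.21·π_2 + 0.23·π_3 + 0.21·π_4
π_3 = 0.21·π_1 + 0.28·π_2 + 0.24·π_3 + 0.28·π_4
Solving with the normalization constraint gives π = (0.2455, 0.2077, 0.2527, 0.2941).
So the stationary probability of state II is 0.2077.

0.2077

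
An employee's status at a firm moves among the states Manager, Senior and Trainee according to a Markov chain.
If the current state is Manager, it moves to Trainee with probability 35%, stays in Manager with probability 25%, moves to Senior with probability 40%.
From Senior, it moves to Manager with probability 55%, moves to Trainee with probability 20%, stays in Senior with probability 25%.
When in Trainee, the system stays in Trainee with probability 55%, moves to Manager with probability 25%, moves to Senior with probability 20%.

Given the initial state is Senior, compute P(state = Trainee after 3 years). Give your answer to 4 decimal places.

Propagate the distribution vector 3 years from Senior.
After 0 years: (0.0000, 1.0000, 0.0000)
After 1 year: (0.5500, 0.2500, 0.2000)
After 2 years: (0.3250, 0.3225, 0.3525)
After 3 years: (0.3468, 0.2811, 0.3721)
P(in Trainee after 3 years) = 0.3721

0.3721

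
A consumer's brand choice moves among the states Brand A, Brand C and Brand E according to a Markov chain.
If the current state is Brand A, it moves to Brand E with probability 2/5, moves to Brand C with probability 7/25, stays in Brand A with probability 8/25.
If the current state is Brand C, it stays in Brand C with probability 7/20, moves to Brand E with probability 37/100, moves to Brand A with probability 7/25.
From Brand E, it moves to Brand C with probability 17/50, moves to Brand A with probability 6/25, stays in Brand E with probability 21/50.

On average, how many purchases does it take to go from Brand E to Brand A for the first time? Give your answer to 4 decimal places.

3.9411

Let t(s) be the expected number of purchases to first reach Brand A from state s, with t(Brand A) = 0. Conditioning on the first purchase:
t(Brand C) = 1 + 0.35·t(Brand C) + 0.37·t(Brand E)
t(Brand E) = 1 + 0.34·t(Brand C) + 0.42·t(Brand E)
Solving: t(Brand C) = 3.7818, t(Brand E) = 3.9411.
Expected purchases from Brand E to Brand A: 3.9411.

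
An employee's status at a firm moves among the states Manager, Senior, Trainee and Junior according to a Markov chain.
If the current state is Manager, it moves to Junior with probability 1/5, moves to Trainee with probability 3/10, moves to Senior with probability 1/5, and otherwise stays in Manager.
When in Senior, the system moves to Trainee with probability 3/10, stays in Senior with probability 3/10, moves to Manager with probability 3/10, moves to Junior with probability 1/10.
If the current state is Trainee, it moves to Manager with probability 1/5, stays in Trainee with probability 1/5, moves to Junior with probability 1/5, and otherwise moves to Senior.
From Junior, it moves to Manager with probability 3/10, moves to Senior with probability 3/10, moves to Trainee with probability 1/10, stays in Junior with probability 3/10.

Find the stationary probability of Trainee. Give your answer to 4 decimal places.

Let the stationary distribution be π with π = πP and π_1 + π_2 + π_3 + π_4 = 1.
π_1 = 0.3·π_1 + 0.3·π_2 + 0.2·π_3 + 0.3·π_4
π_2 = 0.2·π_1 + 0.3·π_2 + 0.4·π_3 + 0.3·π_4
π_3 = 0.3·π_1 + 0.3·π_2 + 0.2·π_3 + 0.1·π_4
Solving with the normalization constraint gives π = (0.2762, 0.2962, 0.2383, 0.1893).
So the stationary probability of Trainee is 0.2383.

0.2383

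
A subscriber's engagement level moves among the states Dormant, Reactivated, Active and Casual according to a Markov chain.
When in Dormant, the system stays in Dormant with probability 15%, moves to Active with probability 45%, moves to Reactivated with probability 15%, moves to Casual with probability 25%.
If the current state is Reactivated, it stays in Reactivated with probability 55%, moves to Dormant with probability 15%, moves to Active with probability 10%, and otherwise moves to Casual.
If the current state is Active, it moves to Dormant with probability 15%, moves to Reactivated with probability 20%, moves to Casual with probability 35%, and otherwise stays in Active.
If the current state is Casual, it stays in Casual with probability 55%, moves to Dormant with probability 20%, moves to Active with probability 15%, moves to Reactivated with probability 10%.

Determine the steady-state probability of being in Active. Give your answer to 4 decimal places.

Let the stationary distribution be π with π = πP and π_1 + π_2 + π_3 + π_4 = 1.
π_1 = 0.15·π_1 + 0.15·π_2 + 0.15·π_3 + 0.2·π_4
π_2 = 0.15·π_1 + 0.55·π_2 + 0.2·π_3 + 0.1·π_4
π_3 = 0.45·π_1 + 0.1·π_2 + 0.3·π_3 + 0.15·π_4
Solving with the normalization constraint gives π = (0.1686, 0.2375, 0.2220, 0.3719).
So the stationary probability of Active is 0.2220.

0.2220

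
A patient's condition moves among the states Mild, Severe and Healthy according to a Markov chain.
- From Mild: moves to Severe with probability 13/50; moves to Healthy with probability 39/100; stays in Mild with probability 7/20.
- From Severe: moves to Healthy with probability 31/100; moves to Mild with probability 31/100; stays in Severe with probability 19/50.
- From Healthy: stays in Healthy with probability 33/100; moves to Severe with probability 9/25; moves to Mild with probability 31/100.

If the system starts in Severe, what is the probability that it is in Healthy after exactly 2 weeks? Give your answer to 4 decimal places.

Sum over the intermediate state after 1 week:
P = P(Severe→Mild)·P(Mild→Healthy) + P(Severe→Severe)·P(Severe→Healthy) + P(Severe→Healthy)·P(Healthy→Healthy)
  = 0.31×0.39 + 0.38×0.31 + 0.31×0.33
  = 0.1209 + 0.1178 + 0.1023 = 0.3410

0.3410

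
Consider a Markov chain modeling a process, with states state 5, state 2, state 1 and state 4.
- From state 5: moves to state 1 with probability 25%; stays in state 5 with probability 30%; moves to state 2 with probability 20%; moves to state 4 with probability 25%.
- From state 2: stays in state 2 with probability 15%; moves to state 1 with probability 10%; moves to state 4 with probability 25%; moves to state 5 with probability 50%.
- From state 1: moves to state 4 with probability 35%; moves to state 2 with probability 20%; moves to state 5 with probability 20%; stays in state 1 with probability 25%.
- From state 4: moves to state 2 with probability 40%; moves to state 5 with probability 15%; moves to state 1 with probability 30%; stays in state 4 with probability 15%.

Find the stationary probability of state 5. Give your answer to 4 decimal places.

0.2877

Let the stationary distribution be π with π = πP and π_1 + π_2 + π_3 + π_4 = 1.
π_1 = 0.3·π_1 + 0.5·π_2 + 0.2·π_3 + 0.15·π_4
π_2 = 0.2·π_1 + 0.15·π_2 + 0.2·π_3 + 0.4·π_4
π_3 = 0.25·π_1 + 0.1·π_2 + 0.25·π_3 + 0.3·π_4
Solving with the normalization constraint gives π = (0.2877, 0.2377, 0.2267, 0.2479).
So the stationary probability of state 5 is 0.2877.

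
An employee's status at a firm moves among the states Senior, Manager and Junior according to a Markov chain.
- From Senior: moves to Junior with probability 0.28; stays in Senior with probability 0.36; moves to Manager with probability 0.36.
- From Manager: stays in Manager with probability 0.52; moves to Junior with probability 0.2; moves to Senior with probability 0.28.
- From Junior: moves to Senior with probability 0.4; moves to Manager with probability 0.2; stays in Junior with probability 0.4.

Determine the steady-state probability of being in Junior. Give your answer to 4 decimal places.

0.2841

Let the stationary distribution be π with π = πP and π_1 + π_2 + π_3 = 1.
π_1 = 0.36·π_1 + 0.28·π_2 + 0.4·π_3
π_2 = 0.36·π_1 + 0.52·π_2 + 0.2·π_3
Solving with the normalization constraint gives π = (0.3414, 0.3744, 0.2841).
So the stationary probability of Junior is 0.2841.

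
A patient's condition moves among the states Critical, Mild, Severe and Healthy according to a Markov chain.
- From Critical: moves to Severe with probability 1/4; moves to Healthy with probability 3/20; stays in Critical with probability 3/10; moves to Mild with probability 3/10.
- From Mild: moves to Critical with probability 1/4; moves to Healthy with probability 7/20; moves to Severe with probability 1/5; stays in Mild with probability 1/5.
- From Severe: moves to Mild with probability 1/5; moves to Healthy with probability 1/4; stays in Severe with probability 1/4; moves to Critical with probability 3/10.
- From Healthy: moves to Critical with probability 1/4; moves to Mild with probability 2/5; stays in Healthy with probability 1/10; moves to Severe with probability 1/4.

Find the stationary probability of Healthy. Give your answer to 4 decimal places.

0.2170

Let the stationary distribution be π with π = πP and π_1 + π_2 + π_3 + π_4 = 1.
π_1 = 0.3·π_1 + 0.25·π_2 + 0.3·π_3 + 0.25·π_4
π_2 = 0.3·π_1 + 0.2·π_2 + 0.2·π_3 + 0.4·π_4
π_3 = 0.25·π_1 + 0.2·π_2 + 0.25·π_3 + 0.25·π_4
Solving with the normalization constraint gives π = (0.2756, 0.2710, 0.2365, 0.2170).
So the stationary probability of Healthy is 0.2170.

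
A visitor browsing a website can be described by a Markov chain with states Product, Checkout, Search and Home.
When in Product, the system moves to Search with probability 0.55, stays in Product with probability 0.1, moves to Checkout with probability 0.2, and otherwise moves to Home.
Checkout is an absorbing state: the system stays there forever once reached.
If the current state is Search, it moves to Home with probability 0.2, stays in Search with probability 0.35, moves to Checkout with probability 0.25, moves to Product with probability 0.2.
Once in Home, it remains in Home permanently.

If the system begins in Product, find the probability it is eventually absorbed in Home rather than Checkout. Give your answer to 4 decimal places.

0.4368

Let h(s) be the probability of absorption at Home starting from transient state s. Then h(Home) = 1 and h(Checkout) = 0. By first-step analysis:
h(Product) = 0.1·h(Product) + 0.2·0 + 0.55·h(Search) + 0.15·1
h(Search) = 0.2·h(Product) + 0.25·0 + 0.35·h(Search) + 0.2·1
Solving: h(Product) = 0.4368, h(Search) = 0.4421.
Starting from Product, the probability is 0.4368.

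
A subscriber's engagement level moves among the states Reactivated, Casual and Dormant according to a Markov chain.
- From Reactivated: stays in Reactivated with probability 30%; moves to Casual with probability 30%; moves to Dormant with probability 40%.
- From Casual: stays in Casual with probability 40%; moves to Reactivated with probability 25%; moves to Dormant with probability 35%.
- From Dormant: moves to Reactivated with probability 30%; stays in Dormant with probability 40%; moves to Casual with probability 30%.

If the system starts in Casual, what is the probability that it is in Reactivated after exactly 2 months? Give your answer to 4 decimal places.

Sum over the intermediate state after 1 month:
P = P(Casual→Reactivated)·P(Reactivated→Reactivated) + P(Casual→Casual)·P(Casual→Reactivated) + P(Casual→Dormant)·P(Dormant→Reactivated)
  = 0.25×0.3 + 0.4×0.25 + 0.35×0.3
  = 0.0750 + 0.1000 + 0.1050 = 0.2800

0.2800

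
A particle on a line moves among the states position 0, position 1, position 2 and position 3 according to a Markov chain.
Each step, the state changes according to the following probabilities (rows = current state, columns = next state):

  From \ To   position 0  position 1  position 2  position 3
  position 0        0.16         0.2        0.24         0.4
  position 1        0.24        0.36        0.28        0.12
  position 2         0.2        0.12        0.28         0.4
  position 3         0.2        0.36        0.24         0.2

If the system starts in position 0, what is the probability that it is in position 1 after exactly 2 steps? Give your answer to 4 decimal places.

0.2768

Propagate the distribution vector 2 steps from position 0.
After 0 steps: (1.0000, 0.0000, 0.0000, 0.0000)
After 1 step: (0.1600, 0.2000, 0.2400, 0.4000)
After 2 steps: (0.2016, 0.2768, 0.2576, 0.2640)
P(in position 1 after 2 steps) = 0.2768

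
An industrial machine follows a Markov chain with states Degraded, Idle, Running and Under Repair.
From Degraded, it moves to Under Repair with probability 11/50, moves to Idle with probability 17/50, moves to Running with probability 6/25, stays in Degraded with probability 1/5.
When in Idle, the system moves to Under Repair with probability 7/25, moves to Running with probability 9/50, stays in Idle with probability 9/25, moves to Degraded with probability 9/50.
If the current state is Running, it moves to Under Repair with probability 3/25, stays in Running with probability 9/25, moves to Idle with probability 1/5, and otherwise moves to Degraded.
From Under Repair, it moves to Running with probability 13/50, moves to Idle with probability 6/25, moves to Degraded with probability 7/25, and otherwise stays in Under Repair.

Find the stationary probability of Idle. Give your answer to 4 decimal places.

Let the stationary distribution be π with π = πP and π_1 + π_2 + π_3 + π_4 = 1.
π_1 = 0.2·π_1 + 0.18·π_2 + 0.32·π_3 + 0.28·π_4
π_2 = 0.34·π_1 + 0.36·π_2 + 0.2·π_3 + 0.24·π_4
π_3 = 0.24·π_1 + 0.18·π_2 + 0.36·π_3 + 0.26·π_4
Solving with the normalization constraint gives π = (0.2421, 0.2885, 0.2579, 0.2115).
So the stationary probability of Idle is 0.2885.

0.2885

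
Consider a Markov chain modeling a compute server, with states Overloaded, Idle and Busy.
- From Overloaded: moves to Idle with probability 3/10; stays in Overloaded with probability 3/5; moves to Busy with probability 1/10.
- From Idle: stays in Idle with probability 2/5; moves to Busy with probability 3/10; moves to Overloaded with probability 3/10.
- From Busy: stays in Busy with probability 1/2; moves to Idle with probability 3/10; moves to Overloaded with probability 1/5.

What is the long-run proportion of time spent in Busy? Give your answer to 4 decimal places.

0.2778

Let the stationary distribution be π with π = πP and π_1 + π_2 + π_3 = 1.
π_1 = 0.6·π_1 + 0.3·π_2 + 0.2·π_3
π_2 = 0.3·π_1 + 0.4·π_2 + 0.3·π_3
Solving with the normalization constraint gives π = (0.3889, 0.3333, 0.2778).
So the stationary probability of Busy is 0.2778.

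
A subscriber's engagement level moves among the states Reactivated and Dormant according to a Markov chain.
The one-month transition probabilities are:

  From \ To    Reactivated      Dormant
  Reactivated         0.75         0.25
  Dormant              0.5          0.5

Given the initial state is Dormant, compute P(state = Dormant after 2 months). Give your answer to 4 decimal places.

Sum over the intermediate state after 1 month:
P = P(Dormant→Reactivated)·P(Reactivated→Dormant) + P(Dormant→Dormant)·P(Dormant→Dormant)
  = 0.5×0.25 + 0.5×0.5
  = 0.1250 + 0.2500 = 0.3750

0.3750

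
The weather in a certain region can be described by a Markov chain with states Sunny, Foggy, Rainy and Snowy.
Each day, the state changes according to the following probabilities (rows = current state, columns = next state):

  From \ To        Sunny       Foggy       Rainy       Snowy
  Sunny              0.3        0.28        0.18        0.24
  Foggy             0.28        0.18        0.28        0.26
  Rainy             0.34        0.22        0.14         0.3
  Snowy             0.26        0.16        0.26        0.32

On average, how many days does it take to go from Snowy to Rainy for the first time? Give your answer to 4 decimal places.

Let t(s) be the expected number of days to first reach Rainy from state s, with t(Rainy) = 0. Conditioning on the first day:
t(Sunny) = 1 + 0.3·t(Sunny) + 0.28·t(Foggy) + 0.24·t(Snowy)
t(Foggy) = 1 + 0.28·t(Sunny) + 0.18·t(Foggy) + 0.26·t(Snowy)
t(Snowy) = 1 + 0.26·t(Sunny) + 0.16·t(Foggy) + 0.32·t(Snowy)
Solving: t(Sunny) = 4.4679, t(Foggy) = 4.0557, t(Snowy) = 4.1332.
Expected days from Snowy to Rainy: 4.1332.

4.1332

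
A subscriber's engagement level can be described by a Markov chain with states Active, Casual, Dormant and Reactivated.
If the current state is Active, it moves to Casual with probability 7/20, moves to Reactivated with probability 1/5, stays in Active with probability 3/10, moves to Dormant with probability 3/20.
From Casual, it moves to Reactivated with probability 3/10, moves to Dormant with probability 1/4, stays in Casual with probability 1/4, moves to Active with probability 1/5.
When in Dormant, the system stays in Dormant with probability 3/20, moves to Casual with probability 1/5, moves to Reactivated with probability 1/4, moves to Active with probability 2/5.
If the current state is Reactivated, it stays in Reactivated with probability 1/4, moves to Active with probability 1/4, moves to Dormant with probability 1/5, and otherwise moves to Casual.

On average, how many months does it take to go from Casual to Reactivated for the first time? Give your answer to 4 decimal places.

3.8006

Let t(s) be the expected number of months to first reach Reactivated from state s, with t(Reactivated) = 0. Conditioning on the first month:
t(Active) = 1 + 0.3·t(Active) + 0.35·t(Casual) + 0.15·t(Dormant)
t(Casual) = 1 + 0.2·t(Active) + 0.25·t(Casual) + 0.25·t(Dormant)
t(Dormant) = 1 + 0.4·t(Active) + 0.2·t(Casual) + 0.15·t(Dormant)
Solving: t(Active) = 4.1957, t(Casual) = 3.8006, t(Dormant) = 4.0452.
Expected months from Casual to Reactivated: 3.8006.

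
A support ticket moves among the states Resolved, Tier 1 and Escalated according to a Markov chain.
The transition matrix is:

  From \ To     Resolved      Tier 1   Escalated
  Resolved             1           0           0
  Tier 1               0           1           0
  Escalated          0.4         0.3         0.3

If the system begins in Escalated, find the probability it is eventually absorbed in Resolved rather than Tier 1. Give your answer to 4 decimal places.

Let h(s) be the probability of absorption at Resolved starting from transient state s. Then h(Resolved) = 1 and h(Tier 1) = 0. By first-step analysis:
h(Escalated) = 0.4·1 + 0.3·0 + 0.3·h(Escalated)
Solving: h(Escalated) = 0.5714.
Starting from Escalated, the probability is 0.5714.

0.5714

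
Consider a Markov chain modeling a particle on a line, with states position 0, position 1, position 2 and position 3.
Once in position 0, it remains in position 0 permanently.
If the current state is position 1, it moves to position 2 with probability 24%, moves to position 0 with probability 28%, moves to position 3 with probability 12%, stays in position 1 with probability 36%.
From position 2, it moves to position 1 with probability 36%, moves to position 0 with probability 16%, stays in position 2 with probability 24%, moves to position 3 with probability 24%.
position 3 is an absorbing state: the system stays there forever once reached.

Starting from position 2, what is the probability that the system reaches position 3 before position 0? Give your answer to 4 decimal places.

Let h(s) be the probability of absorption at position 3 starting from transient state s. Then h(position 3) = 1 and h(position 0) = 0. By first-step analysis:
h(position 1) = 0.28·0 + 0.36·h(position 1) + 0.24·h(position 2) + 0.12·1
h(position 2) = 0.16·0 + 0.36·h(position 1) + 0.24·h(position 2) + 0.24·1
Solving: h(position 1) = 0.3720, h(position 2) = 0.4920.
Starting from position 2, the probability is 0.4920.

0.4920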